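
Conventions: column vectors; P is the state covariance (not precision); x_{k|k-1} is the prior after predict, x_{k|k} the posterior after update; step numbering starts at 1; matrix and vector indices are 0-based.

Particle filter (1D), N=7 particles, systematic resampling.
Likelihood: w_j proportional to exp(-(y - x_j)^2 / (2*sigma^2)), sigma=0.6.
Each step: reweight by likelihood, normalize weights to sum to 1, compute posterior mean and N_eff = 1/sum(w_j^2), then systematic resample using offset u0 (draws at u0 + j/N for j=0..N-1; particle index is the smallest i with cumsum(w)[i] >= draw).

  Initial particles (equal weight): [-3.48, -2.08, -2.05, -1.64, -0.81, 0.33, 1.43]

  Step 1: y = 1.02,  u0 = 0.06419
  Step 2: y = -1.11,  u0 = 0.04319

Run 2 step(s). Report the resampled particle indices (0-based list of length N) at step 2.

step 1: w=[0.0000, 0.0000, 0.0000, 0.0000, 0.0072, 0.3918, 0.6009]  mean=0.9827  Neff=1.9430  idx=[5, 5, 5, 6, 6, 6, 6]
step 2: w=[0.3323, 0.3323, 0.3323, 0.0008, 0.0008, 0.0008, 0.0008]  mean=0.3333  Neff=3.0183  idx=[0, 0, 0, 1, 1, 2, 2]

resampled_idx = [0, 0, 0, 1, 1, 2, 2]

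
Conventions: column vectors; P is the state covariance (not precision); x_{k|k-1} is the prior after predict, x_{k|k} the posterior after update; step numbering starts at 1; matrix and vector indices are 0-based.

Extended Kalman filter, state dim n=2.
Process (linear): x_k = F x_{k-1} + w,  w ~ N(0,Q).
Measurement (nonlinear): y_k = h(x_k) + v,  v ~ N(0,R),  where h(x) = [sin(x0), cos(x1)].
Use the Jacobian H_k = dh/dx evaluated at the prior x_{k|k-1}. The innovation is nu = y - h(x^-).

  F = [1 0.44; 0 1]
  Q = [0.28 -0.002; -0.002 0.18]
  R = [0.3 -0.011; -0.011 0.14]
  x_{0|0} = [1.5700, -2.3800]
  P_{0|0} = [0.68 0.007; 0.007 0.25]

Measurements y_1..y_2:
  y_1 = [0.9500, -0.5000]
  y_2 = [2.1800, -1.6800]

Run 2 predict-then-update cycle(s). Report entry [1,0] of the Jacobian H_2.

H_jac[1,0] = 0.0000

step 1: x^-=[0.5228, -2.3800]  P^-=[1.0146 0.1150; 0.1150 0.4300]  H_jac=[0.8664 0.0000; 0.0000 0.6901]  S=[1.0616 0.0578; 0.0578 0.3448]  K=[0.8230 0.0923; 0.0475 0.8527]  nu=[0.4507, 0.2237]  x^+=[0.9144, -2.1678]  P^+=[0.2838 0.0056; 0.0056 0.1722]
step 2: x^-=[-0.0395, -2.1678]  P^-=[0.6021 0.0794; 0.0794 0.3522]  H_jac=[0.9992 0.0000; 0.0000 0.8270]  S=[0.9011 0.0546; 0.0546 0.3809]  K=[0.6629 0.0773; 0.0421 0.7587]  nu=[2.2195, -1.1178]  x^+=[1.3454, -2.9226]  P^+=[0.1982 0.0043; 0.0043 0.1279]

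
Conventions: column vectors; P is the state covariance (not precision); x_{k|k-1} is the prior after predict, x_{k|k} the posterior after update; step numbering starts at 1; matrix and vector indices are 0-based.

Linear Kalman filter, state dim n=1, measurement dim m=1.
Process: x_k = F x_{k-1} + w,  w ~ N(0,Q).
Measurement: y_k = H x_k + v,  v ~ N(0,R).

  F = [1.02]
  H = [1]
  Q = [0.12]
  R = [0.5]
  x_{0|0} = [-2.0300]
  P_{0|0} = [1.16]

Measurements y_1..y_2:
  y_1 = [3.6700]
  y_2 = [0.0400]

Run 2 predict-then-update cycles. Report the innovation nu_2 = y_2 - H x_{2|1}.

step 1: x^-=[-2.0706]  P^-=[1.3269]  S=[1.8269]  K=[0.7263]  nu=[5.7406]  x^+=[2.0988]  P^+=[0.3632]
step 2: x^-=[2.1408]  P^-=[0.4978]  S=[0.9978]  K=[0.4989]  nu=[-2.1008]  x^+=[1.0927]  P^+=[0.2495]

innov = [-2.1008]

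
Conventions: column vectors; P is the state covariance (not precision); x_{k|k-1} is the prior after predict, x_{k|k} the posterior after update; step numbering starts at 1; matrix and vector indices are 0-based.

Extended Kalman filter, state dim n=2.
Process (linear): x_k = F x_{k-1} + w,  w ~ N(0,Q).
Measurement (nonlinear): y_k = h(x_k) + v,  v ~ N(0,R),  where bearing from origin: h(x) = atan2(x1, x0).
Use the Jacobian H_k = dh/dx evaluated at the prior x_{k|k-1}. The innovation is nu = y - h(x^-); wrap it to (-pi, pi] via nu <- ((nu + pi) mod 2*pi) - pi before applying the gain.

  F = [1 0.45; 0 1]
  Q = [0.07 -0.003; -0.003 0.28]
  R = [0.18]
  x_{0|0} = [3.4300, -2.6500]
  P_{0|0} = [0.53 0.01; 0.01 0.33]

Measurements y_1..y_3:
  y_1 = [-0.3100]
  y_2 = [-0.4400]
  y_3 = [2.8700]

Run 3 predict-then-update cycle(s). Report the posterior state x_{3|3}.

x_post = [-0.9962, -3.9526]

step 1: x^-=[2.2375, -2.6500]  P^-=[0.6758 0.1555; 0.1555 0.6100]  H_jac=[0.2203 0.1860]  S=[0.2467]  K=[0.7209; 0.5989]  nu=[0.5596]  x^+=[2.6409, -2.3148]  P^+=[0.5476 0.0490; 0.0490 0.5215]
step 2: x^-=[1.5992, -2.3148]  P^-=[0.7674 0.2807; 0.2807 0.8015]  H_jac=[0.2924 0.2020]  S=[0.3115]  K=[0.9024; 0.7833]  nu=[0.5262]  x^+=[2.0741, -1.9026]  P^+=[0.5137 0.0605; 0.0605 0.6104]
step 3: x^-=[1.2179, -1.9026]  P^-=[0.7617 0.3322; 0.3322 0.8904]  H_jac=[0.3728 0.2387]  S=[0.3957]  K=[0.9180; 0.8500]  nu=[-2.4118]  x^+=[-0.9962, -3.9526]  P^+=[0.4282 0.0234; 0.0234 0.6045]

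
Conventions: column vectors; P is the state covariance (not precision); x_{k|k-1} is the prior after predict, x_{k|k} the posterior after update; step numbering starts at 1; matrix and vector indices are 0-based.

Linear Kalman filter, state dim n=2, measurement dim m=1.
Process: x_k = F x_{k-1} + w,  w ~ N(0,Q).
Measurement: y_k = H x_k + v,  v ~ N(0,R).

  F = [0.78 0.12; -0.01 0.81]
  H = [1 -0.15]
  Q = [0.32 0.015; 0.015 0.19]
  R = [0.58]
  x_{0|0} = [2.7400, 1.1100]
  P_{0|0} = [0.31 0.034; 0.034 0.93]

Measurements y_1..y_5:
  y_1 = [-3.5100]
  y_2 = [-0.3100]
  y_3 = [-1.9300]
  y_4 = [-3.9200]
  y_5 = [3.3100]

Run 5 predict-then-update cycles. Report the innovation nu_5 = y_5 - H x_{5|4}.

step 1: x^-=[2.2704, 0.8717]  P^-=[0.5284 0.1244; 0.1244 0.7997]  S=[1.0890]  K=[0.4680; 0.0041]  nu=[-5.6496]  x^+=[-0.3738, 0.8485]  P^+=[0.2898 0.1223; 0.1223 0.7996]
step 2: x^-=[-0.1897, 0.6910]  P^-=[0.5307 0.1676; 0.1676 0.7127]  S=[1.0765]  K=[0.4697; 0.0564]  nu=[-0.0166]  x^+=[-0.1975, 0.6901]  P^+=[0.2933 0.1391; 0.1391 0.7093]
step 3: x^-=[-0.0713, 0.5610]  P^-=[0.5347 0.1694; 0.1694 0.6531]  S=[1.0786]  K=[0.4722; 0.0662]  nu=[-1.7746]  x^+=[-0.9092, 0.4435]  P^+=[0.2942 0.1357; 0.1357 0.6484]
step 4: x^-=[-0.6560, 0.3683]  P^-=[0.5337 0.1613; 0.1613 0.6132]  S=[1.0791]  K=[0.4722; 0.0642]  nu=[-3.2088]  x^+=[-2.1710, 0.1623]  P^+=[0.2931 0.1286; 0.1286 0.6088]
step 5: x^-=[-1.6739, 0.1532]  P^-=[0.5312 0.1530; 0.1530 0.5874]  S=[1.0785]  K=[0.4712; 0.0601]  nu=[5.0069]  x^+=[0.6855, 0.4542]  P^+=[0.2917 0.1224; 0.1224 0.5835]

innov = [5.0069]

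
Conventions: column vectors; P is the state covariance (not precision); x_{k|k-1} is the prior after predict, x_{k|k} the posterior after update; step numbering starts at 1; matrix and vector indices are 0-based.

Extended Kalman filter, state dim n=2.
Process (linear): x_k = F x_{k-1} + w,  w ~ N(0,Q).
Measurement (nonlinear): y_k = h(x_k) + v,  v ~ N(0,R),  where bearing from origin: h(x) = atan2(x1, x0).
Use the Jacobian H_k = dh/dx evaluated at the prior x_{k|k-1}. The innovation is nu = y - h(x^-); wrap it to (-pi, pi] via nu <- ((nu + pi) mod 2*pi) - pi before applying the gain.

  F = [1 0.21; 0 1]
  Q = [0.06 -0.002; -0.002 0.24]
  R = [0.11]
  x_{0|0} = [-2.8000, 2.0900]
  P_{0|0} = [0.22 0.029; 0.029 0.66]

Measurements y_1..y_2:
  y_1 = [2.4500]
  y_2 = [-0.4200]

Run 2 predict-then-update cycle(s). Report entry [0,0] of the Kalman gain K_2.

step 1: x^-=[-2.3611, 2.0900]  P^-=[0.3213 0.1656; 0.1656 0.9000]  H_jac=[-0.2102 -0.2375]  S=[0.1915]  K=[-0.5581; -1.2979]  nu=[0.0330]  x^+=[-2.3795, 2.0472]  P^+=[0.2617 0.0269; 0.0269 0.5774]
step 2: x^-=[-1.9496, 2.0472]  P^-=[0.3584 0.1462; 0.1462 0.8174]  H_jac=[-0.2562 -0.2439]  S=[0.2004]  K=[-0.6360; -1.1817]  nu=[-2.7518]  x^+=[-0.1995, 5.2990]  P^+=[0.2774 -0.0045; -0.0045 0.5375]

K[0,0] = -0.6360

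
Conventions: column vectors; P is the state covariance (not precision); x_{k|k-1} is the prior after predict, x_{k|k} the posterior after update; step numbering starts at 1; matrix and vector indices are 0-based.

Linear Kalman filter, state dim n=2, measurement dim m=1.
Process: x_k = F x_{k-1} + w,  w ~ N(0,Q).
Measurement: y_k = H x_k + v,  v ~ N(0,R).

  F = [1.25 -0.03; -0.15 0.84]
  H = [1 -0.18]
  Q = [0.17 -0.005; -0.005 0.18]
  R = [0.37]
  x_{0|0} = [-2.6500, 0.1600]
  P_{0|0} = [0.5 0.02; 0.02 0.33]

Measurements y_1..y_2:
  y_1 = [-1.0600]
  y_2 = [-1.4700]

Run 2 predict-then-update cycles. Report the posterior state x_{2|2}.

step 1: x^-=[-3.3173, 0.5319]  P^-=[0.9500 -0.0860; -0.0860 0.4191]  S=[1.3646]  K=[0.7076; -0.1183]  nu=[2.3530]  x^+=[-1.6524, 0.2536]  P^+=[0.2669 0.0282; 0.0282 0.4000]
step 2: x^-=[-2.0731, 0.4609]  P^-=[0.5852 -0.0354; -0.0354 0.4611]  S=[0.9829]  K=[0.6019; -0.1204]  nu=[0.6860]  x^+=[-1.6602, 0.3783]  P^+=[0.2292 0.0359; 0.0359 0.4469]

x_post = [-1.6602, 0.3783]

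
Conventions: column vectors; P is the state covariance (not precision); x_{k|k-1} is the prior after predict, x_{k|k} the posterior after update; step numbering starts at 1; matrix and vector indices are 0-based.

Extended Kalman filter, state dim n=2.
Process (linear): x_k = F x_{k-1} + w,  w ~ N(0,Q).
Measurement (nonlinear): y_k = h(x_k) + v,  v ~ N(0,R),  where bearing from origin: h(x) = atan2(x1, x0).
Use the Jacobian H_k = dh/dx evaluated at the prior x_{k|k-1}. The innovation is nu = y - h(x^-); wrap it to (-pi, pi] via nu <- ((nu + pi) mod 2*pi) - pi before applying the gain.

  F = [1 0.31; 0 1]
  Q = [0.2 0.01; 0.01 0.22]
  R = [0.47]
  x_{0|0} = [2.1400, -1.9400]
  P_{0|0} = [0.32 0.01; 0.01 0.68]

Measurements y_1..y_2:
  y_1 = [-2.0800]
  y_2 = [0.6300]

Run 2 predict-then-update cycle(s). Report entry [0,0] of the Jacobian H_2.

H_jac[0,0] = 0.3935

step 1: x^-=[1.5386, -1.9400]  P^-=[0.5915 0.2308; 0.2308 0.9000]  H_jac=[0.3164 0.2510]  S=[0.6226]  K=[0.3937; 0.4801]  nu=[-1.1797]  x^+=[1.0741, -2.5064]  P^+=[0.4951 0.1131; 0.1131 0.7565]
step 2: x^-=[0.2972, -2.5064]  P^-=[0.8379 0.3576; 0.3576 0.9765]  H_jac=[0.3935 0.0466]  S=[0.6150]  K=[0.5632; 0.3029]  nu=[2.0828]  x^+=[1.4702, -1.8755]  P^+=[0.6428 0.2527; 0.2527 0.9201]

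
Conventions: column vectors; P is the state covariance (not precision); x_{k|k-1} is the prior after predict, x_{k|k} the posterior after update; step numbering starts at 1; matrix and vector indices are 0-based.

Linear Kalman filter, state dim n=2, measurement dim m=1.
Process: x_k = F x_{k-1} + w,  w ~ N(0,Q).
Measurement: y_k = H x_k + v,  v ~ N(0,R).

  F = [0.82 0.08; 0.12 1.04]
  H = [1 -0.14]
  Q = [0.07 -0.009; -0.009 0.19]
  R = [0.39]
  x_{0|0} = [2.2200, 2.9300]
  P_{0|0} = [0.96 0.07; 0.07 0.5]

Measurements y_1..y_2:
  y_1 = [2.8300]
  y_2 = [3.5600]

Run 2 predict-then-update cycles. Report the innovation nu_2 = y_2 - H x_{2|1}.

innov = [1.4867]

step 1: x^-=[2.0548, 3.3136]  P^-=[0.7279 0.1874; 0.1874 0.7621]  S=[1.0803]  K=[0.6495; 0.0747]  nu=[1.2391]  x^+=[2.8596, 3.4062]  P^+=[0.2722 0.1350; 0.1350 0.7561]
step 2: x^-=[2.6173, 3.8856]  P^-=[0.2756 0.1971; 0.1971 1.0454]  S=[0.6309]  K=[0.3931; 0.0805]  nu=[1.4867]  x^+=[3.2017, 4.0052]  P^+=[0.1781 0.1772; 0.1772 1.0413]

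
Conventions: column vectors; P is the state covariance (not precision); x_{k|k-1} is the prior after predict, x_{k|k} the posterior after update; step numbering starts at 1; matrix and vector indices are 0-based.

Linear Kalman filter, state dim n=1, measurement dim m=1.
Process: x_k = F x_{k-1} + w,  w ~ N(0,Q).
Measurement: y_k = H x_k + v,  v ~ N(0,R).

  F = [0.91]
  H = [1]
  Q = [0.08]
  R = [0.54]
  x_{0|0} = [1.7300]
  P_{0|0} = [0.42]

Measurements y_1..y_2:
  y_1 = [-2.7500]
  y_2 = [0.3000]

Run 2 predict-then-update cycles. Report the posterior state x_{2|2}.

x_post = [-0.1008]

step 1: x^-=[1.5743]  P^-=[0.4278]  S=[0.9678]  K=[0.4420]  nu=[-4.3243]  x^+=[-0.3372]  P^+=[0.2387]
step 2: x^-=[-0.3068]  P^-=[0.2777]  S=[0.8177]  K=[0.3396]  nu=[0.6068]  x^+=[-0.1008]  P^+=[0.1834]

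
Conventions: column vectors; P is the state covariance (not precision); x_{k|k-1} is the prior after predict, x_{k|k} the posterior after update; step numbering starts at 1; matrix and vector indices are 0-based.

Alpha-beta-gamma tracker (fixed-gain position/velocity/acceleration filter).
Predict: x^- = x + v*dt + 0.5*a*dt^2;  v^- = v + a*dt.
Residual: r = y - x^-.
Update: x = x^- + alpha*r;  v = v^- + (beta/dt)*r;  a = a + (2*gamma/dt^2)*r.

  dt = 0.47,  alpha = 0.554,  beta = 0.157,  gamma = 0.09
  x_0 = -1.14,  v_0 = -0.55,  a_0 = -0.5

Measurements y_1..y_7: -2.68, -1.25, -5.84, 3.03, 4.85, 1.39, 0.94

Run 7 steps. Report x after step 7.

x_post = 3.4534

step 1: x_pred=-1.4537  r=-1.2263  x^+=-2.1331  v^+=-1.1946  a^+=-1.4992
step 2: x_pred=-2.8601  r=1.6101  x^+=-1.9681  v^+=-1.3614  a^+=-0.1872
step 3: x_pred=-2.6287  r=-3.2113  x^+=-4.4077  v^+=-2.5221  a^+=-2.8040
step 4: x_pred=-5.9028  r=8.9328  x^+=-0.9540  v^+=-0.8560  a^+=4.4750
step 5: x_pred=-0.8621  r=5.7121  x^+=2.3024  v^+=3.1553  a^+=9.1295
step 6: x_pred=4.7937  r=-3.4037  x^+=2.9081  v^+=6.3091  a^+=6.3559
step 7: x_pred=6.5754  r=-5.6354  x^+=3.4534  v^+=7.4140  a^+=1.7640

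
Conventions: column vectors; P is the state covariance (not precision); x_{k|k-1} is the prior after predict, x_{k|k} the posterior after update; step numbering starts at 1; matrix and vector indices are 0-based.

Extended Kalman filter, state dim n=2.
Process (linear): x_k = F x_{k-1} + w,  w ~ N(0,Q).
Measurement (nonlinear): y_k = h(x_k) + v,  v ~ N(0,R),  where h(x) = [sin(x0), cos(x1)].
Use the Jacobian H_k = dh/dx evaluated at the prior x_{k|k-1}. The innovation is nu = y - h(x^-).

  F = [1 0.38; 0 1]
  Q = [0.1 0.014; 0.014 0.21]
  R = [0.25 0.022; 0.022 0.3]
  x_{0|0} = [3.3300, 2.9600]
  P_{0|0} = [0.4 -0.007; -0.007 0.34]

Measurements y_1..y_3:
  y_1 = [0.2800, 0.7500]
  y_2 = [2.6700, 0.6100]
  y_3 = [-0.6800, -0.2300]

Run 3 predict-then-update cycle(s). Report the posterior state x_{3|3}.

step 1: x^-=[4.4548, 2.9600]  P^-=[0.5438 0.1362; 0.1362 0.5500]  H_jac=[-0.2547 0.0000; 0.0000 -0.1806]  S=[0.2853 0.0283; 0.0283 0.3179]  K=[-0.4821 -0.0345; -0.0915 -0.3043]  nu=[1.2470, 1.7336]  x^+=[3.7938, 2.3184]  P^+=[0.4761 0.1160; 0.1160 0.5166]
step 2: x^-=[4.6748, 2.3184]  P^-=[0.7389 0.3264; 0.3264 0.7266]  H_jac=[-0.0376 0.0000; 0.0000 -0.7333]  S=[0.2510 0.0310; 0.0310 0.6907]  K=[-0.0683 -0.3434; 0.0466 -0.7735]  nu=[3.6693, 1.2899]  x^+=[3.9811, 1.4918]  P^+=[0.6548 0.1425; 0.1425 0.3150]
step 3: x^-=[4.5480, 1.4918]  P^-=[0.9087 0.2763; 0.2763 0.5250]  H_jac=[-0.1637 0.0000; 0.0000 -0.9969]  S=[0.2743 0.0671; 0.0671 0.8218]  K=[-0.4695 -0.2968; -0.0093 -0.6362]  nu=[0.3065, -0.3090]  x^+=[4.4958, 1.6855]  P^+=[0.7571 0.0997; 0.0997 0.1917]

x_post = [4.4958, 1.6855]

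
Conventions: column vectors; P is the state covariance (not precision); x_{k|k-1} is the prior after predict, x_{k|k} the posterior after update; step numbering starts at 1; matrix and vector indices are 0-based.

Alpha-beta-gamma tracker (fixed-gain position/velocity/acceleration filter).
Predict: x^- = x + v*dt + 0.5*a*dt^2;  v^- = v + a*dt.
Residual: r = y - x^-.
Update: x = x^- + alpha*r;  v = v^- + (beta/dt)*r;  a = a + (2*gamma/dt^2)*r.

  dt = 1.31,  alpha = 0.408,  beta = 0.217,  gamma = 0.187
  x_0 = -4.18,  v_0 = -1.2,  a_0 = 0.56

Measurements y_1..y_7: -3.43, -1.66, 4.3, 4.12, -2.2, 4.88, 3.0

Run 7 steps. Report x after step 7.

x_post = 4.4483

step 1: x_pred=-5.2715  r=1.8415  x^+=-4.5202  v^+=-0.1614  a^+=0.9613
step 2: x_pred=-3.9067  r=2.2467  x^+=-2.9900  v^+=1.4701  a^+=1.4510
step 3: x_pred=0.1808  r=4.1192  x^+=1.8615  v^+=4.0532  a^+=2.3487
step 4: x_pred=9.1865  r=-5.0665  x^+=7.1193  v^+=6.2907  a^+=1.2445
step 5: x_pred=16.4281  r=-18.6281  x^+=8.8278  v^+=4.8353  a^+=-2.8152
step 6: x_pred=12.7465  r=-7.8665  x^+=9.5370  v^+=-0.1557  a^+=-4.5296
step 7: x_pred=5.4464  r=-2.4464  x^+=4.4483  v^+=-6.4947  a^+=-5.0628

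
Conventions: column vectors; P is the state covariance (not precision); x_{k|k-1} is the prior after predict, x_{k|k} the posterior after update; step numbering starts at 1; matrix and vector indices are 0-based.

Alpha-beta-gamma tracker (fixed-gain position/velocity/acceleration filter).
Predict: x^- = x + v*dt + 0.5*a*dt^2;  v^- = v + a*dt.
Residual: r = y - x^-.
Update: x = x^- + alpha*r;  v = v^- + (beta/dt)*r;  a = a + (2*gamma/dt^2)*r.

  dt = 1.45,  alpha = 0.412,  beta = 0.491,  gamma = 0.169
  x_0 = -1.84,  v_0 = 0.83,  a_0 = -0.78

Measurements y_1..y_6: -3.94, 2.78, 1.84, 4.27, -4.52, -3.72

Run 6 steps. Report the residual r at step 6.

step 1: x_pred=-1.4565  r=-2.4835  x^+=-2.4797  v^+=-1.1420  a^+=-1.1793
step 2: x_pred=-5.3752  r=8.1552  x^+=-2.0153  v^+=-0.0904  a^+=0.1318
step 3: x_pred=-2.0078  r=3.8478  x^+=-0.4225  v^+=1.4037  a^+=0.7504
step 4: x_pred=2.4017  r=1.8683  x^+=3.1714  v^+=3.1243  a^+=1.0507
step 5: x_pred=8.8063  r=-13.3263  x^+=3.3159  v^+=0.1353  a^+=-1.0916
step 6: x_pred=2.3645  r=-6.0845  x^+=-0.1423  v^+=-3.5079  a^+=-2.0698

resid = -6.0845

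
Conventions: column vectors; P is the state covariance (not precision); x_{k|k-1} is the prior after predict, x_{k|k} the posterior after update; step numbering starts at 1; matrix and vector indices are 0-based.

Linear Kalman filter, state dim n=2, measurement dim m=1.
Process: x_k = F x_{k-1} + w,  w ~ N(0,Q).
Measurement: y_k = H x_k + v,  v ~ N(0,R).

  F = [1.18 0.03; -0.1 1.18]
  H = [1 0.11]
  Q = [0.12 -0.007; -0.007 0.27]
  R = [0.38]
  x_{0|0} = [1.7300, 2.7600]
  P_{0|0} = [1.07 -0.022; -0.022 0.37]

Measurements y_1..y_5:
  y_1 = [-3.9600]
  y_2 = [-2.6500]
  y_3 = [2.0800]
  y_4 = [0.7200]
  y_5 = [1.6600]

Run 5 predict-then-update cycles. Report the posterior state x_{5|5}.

step 1: x^-=[2.1242, 3.0838]  P^-=[1.6086 -0.1507; -0.1507 0.8011]  S=[1.9652]  K=[0.8101; -0.0319]  nu=[-6.4234]  x^+=[-3.0797, 3.2884]  P^+=[0.3189 -0.1000; -0.1000 0.7991]
step 2: x^-=[-3.5353, 4.1883]  P^-=[0.5576 -0.1553; -0.1553 1.4094]  S=[0.9205]  K=[0.5872; -0.0003]  nu=[0.4246]  x^+=[-3.2860, 4.1882]  P^+=[0.2402 -0.1551; -0.1551 1.4094]
step 3: x^-=[-3.7518, 5.2707]  P^-=[0.4447 -0.2010; -0.2010 2.2715]  S=[0.8080]  K=[0.5231; 0.0605]  nu=[5.2521]  x^+=[-1.0047, 5.5883]  P^+=[0.2237 -0.2266; -0.2266 2.2686]
step 4: x^-=[-1.0179, 6.6947]  P^-=[0.4175 -0.2679; -0.2679 3.4844]  S=[0.7807]  K=[0.4970; 0.1478]  nu=[1.0015]  x^+=[-0.5202, 6.8427]  P^+=[0.2246 -0.3252; -0.3252 3.4674]
step 5: x^-=[-0.4085, 8.1265]  P^-=[0.4129 -0.3626; -0.3626 5.1770]  S=[0.7757]  K=[0.4808; 0.2666]  nu=[1.1746]  x^+=[0.1562, 8.4396]  P^+=[0.2335 -0.4621; -0.4621 5.1218]

x_post = [0.1562, 8.4396]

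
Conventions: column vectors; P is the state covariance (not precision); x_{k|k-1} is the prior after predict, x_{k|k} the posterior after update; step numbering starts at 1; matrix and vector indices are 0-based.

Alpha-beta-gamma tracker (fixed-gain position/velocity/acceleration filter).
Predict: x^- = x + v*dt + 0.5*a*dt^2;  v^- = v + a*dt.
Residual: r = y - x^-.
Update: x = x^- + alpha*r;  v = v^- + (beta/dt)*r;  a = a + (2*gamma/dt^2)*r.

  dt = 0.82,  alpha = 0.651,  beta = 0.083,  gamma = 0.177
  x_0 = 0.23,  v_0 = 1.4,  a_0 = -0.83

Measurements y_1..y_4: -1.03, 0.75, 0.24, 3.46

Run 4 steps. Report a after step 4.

step 1: x_pred=1.0990  r=-2.1290  x^+=-0.2870  v^+=0.5039  a^+=-1.9508
step 2: x_pred=-0.5297  r=1.2797  x^+=0.3034  v^+=-0.9663  a^+=-1.2771
step 3: x_pred=-0.9183  r=1.1583  x^+=-0.1642  v^+=-1.8963  a^+=-0.6673
step 4: x_pred=-1.9435  r=5.4035  x^+=1.5742  v^+=-1.8965  a^+=2.1775

a_post = 2.1775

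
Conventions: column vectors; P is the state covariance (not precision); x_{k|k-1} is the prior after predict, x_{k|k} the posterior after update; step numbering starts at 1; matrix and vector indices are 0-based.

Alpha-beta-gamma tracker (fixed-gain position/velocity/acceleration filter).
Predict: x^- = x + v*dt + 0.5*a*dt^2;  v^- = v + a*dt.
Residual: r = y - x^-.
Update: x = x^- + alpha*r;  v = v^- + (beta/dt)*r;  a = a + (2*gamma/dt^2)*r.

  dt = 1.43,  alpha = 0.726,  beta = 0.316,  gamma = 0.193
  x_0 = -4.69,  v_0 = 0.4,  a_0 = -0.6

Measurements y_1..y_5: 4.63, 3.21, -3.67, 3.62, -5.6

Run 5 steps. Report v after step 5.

step 1: x_pred=-4.7315  r=9.3615  x^+=2.0650  v^+=1.6107  a^+=1.1671
step 2: x_pred=5.5615  r=-2.3515  x^+=3.8543  v^+=2.7600  a^+=0.7232
step 3: x_pred=8.5406  r=-12.2106  x^+=-0.3243  v^+=1.0959  a^+=-1.5817
step 4: x_pred=-0.3744  r=3.9944  x^+=2.5255  v^+=-0.2832  a^+=-0.8277
step 5: x_pred=1.2742  r=-6.8742  x^+=-3.7165  v^+=-2.9859  a^+=-2.1253

v_post = -2.9859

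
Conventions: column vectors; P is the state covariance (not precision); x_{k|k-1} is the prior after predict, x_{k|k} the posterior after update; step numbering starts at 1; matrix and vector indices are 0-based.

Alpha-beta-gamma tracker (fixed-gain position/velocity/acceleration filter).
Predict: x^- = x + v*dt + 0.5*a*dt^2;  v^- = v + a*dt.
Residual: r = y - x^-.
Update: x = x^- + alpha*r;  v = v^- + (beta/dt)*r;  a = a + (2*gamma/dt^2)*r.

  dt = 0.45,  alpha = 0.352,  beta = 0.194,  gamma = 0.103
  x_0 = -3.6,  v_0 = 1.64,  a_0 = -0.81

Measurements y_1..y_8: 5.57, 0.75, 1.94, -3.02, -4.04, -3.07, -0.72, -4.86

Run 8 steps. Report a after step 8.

a_post = 2.3116

step 1: x_pred=-2.9440  r=8.5140  x^+=0.0529  v^+=4.9460  a^+=7.8512
step 2: x_pred=3.0735  r=-2.3235  x^+=2.2557  v^+=7.4773  a^+=5.4875
step 3: x_pred=6.1760  r=-4.2360  x^+=4.6850  v^+=8.1205  a^+=1.1782
step 4: x_pred=8.4585  r=-11.4785  x^+=4.4180  v^+=3.7022  a^+=-10.4987
step 5: x_pred=5.0210  r=-9.0610  x^+=1.8315  v^+=-4.9285  a^+=-19.7163
step 6: x_pred=-2.3826  r=-0.6874  x^+=-2.6246  v^+=-14.0972  a^+=-20.4156
step 7: x_pred=-11.0354  r=10.3154  x^+=-7.4044  v^+=-18.8372  a^+=-9.9219
step 8: x_pred=-16.8857  r=12.0257  x^+=-12.6526  v^+=-18.1176  a^+=2.3116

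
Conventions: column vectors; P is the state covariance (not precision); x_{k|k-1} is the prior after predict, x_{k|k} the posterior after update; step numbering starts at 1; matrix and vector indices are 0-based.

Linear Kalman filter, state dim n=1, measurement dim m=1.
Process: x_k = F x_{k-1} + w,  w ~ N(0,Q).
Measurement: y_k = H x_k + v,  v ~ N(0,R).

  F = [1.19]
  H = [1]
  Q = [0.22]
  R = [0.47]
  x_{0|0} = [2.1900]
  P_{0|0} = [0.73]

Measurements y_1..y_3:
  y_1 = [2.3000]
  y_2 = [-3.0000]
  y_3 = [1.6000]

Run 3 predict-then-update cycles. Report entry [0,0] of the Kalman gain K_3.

K[0,0] = 0.5685

step 1: x^-=[2.6061]  P^-=[1.2538]  S=[1.7238]  K=[0.7273]  nu=[-0.3061]  x^+=[2.3835]  P^+=[0.3418]
step 2: x^-=[2.8363]  P^-=[0.7041]  S=[1.1741]  K=[0.5997]  nu=[-5.8363]  x^+=[-0.6637]  P^+=[0.2819]
step 3: x^-=[-0.7898]  P^-=[0.6191]  S=[1.0891]  K=[0.5685]  nu=[2.3898]  x^+=[0.5687]  P^+=[0.2672]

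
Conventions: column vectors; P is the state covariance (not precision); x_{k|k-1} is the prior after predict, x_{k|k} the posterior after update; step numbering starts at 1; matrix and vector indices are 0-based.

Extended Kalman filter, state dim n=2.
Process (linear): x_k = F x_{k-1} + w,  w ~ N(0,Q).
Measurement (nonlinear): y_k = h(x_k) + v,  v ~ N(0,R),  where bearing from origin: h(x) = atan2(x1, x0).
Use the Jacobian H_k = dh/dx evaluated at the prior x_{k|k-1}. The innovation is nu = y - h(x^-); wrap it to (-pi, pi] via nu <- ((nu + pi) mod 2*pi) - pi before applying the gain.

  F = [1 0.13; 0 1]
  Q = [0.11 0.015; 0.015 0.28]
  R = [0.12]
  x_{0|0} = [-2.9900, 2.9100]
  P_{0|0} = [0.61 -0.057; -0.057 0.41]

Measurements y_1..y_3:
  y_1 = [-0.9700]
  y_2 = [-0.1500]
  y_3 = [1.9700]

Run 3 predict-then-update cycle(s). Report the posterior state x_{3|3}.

x_post = [-6.2787, -1.2811]

step 1: x^-=[-2.6117, 2.9100]  P^-=[0.7121 0.0113; 0.0113 0.6900]  H_jac=[-0.1903 -0.1708]  S=[0.1667]  K=[-0.8248; -0.7201]  nu=[3.0110]  x^+=[-5.0952, 0.7418]  P^+=[0.5987 -0.0877; -0.0877 0.6036]
step 2: x^-=[-4.9987, 0.7418]  P^-=[0.6961 0.0058; 0.0058 0.8836]  H_jac=[-0.0290 -0.1957]  S=[0.1545]  K=[-0.1382; -1.1205]  nu=[3.1389]  x^+=[-5.4325, -2.7753]  P^+=[0.6932 -0.0181; -0.0181 0.6896]
step 3: x^-=[-5.7933, -2.7753]  P^-=[0.8101 0.0865; 0.0865 0.9696]  H_jac=[0.0673 -0.1404]  S=[0.1411]  K=[0.3000; -0.9233]  nu=[-1.6183]  x^+=[-6.2787, -1.2811]  P^+=[0.7974 0.1256; 0.1256 0.8493]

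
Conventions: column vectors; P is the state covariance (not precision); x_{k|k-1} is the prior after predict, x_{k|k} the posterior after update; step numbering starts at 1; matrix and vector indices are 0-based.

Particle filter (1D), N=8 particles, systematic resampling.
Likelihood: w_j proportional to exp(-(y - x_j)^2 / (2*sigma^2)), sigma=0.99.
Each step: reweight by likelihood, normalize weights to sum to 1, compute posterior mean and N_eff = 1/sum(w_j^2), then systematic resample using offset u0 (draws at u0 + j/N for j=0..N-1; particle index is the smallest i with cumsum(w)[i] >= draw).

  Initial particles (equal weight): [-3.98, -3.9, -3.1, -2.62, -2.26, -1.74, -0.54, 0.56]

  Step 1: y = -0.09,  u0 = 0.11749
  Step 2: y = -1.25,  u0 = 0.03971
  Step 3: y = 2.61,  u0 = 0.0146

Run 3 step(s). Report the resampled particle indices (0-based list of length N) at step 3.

resampled_idx = [2, 5, 7, 7, 7, 7, 7, 7]

step 1: w=[0.0002, 0.0003, 0.0047, 0.0182, 0.0432, 0.1189, 0.4301, 0.3844]  mean=-0.3857  Neff=2.8643  idx=[5, 6, 6, 6, 7, 7, 7, 7]
step 2: w=[0.2236, 0.1954, 0.1954, 0.1954, 0.0475, 0.0475, 0.0475, 0.0475]  mean=-0.5993  Neff=5.7596  idx=[0, 0, 1, 1, 2, 3, 3, 6]
step 3: w=[0.0004, 0.0004, 0.0425, 0.0425, 0.0425, 0.0425, 0.0425, 0.7866]  mean=0.3242  Neff=1.5929  idx=[2, 5, 7, 7, 7, 7, 7, 7]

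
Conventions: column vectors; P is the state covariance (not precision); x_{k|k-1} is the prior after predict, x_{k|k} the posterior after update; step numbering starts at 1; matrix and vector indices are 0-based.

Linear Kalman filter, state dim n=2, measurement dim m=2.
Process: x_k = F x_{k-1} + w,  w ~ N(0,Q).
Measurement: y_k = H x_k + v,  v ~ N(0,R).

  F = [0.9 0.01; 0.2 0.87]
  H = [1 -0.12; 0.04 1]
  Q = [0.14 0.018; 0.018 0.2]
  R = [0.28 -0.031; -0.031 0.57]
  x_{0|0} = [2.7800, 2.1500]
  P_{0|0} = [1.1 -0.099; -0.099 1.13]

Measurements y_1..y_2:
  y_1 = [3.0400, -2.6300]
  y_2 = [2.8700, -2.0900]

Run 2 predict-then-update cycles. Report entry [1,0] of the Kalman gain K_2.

step 1: x^-=[2.5235, 2.4265]  P^-=[1.0293 0.1481; 0.1481 1.0648]  S=[1.2891 0.0298; 0.0298 1.6483]  K=[0.7824 0.1007; 0.0008 0.6496]  nu=[0.8077, -5.1574]  x^+=[2.6361, -0.9231]  P^+=[0.2189 0.0244; 0.0244 0.3693]
step 2: x^-=[2.3632, -0.2759]  P^-=[0.3178 0.0798; 0.0798 0.4967]  S=[0.5858 0.0015; 0.0015 1.0736]  K=[0.5259 0.0854; 0.0332 0.4656]  nu=[0.4737, -1.9086]  x^+=[2.4493, -1.1488]  P^+=[0.1478 0.0265; 0.0265 0.2633]

K[1,0] = 0.0332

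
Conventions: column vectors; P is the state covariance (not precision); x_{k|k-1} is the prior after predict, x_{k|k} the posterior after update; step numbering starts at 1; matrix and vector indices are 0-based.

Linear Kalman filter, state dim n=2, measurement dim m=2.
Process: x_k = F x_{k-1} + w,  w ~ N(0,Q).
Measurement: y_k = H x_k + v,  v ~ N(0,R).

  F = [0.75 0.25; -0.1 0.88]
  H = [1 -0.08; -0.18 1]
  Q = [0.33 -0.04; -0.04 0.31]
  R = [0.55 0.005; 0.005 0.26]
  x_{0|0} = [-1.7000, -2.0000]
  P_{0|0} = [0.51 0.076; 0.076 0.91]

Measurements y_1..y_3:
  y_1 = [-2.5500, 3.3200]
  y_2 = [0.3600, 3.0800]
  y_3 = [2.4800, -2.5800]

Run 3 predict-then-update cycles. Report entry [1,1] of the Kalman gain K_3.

step 1: x^-=[-1.7750, -1.5900]  P^-=[0.7023 0.1702; 0.1702 1.0064]  S=[1.2315 -0.0293; -0.0293 1.2279]  K=[0.5604 0.0490; 0.0918 0.7969]  nu=[-0.9022, 4.5905]  x^+=[-2.0555, 1.9852]  P^+=[0.3142 0.0721; 0.0721 0.2206]
step 2: x^-=[-1.0453, 1.9525]  P^-=[0.5476 0.0308; 0.0308 0.4713]  S=[1.0957 -0.1001; -0.1001 0.7380]  K=[0.4953 -0.0247; 0.0519 0.6382]  nu=[1.5615, 0.9393]  x^+=[-0.2952, 2.6331]  P^+=[0.2759 0.0457; 0.0457 0.1744]
step 3: x^-=[0.4369, 2.3467]  P^-=[0.5133 0.0067; 0.0067 0.4398]  S=[1.0650 -0.1158; -0.1158 0.7140]  K=[0.4768 -0.0427; 0.0407 0.6209]  nu=[2.2308, -4.8480]  x^+=[1.7075, -0.5724]  P^+=[0.2651 0.0390; 0.0390 0.1686]

K[1,1] = 0.6209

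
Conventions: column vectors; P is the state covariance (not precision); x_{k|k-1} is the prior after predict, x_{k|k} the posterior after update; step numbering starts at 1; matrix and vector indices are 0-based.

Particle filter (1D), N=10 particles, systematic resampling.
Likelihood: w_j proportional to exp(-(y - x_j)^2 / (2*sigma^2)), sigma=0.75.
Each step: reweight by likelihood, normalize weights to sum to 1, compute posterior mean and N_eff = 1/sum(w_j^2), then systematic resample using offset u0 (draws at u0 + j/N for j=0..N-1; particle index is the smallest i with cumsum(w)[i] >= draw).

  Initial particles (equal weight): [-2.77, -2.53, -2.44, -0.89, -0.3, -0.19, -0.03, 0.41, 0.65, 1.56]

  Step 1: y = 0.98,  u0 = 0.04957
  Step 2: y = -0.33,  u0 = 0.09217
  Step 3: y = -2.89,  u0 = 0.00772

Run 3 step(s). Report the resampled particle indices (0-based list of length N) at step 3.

resampled_idx = [0, 0, 0, 0, 1, 1, 2, 2, 3, 4]

step 1: w=[0.0000, 0.0000, 0.0000, 0.0132, 0.0690, 0.0877, 0.1196, 0.2219, 0.2689, 0.2196]  mean=0.5556  Neff=5.0838  idx=[4, 5, 6, 7, 7, 8, 8, 8, 9, 9]
step 2: w=[0.1818, 0.1788, 0.1680, 0.1118, 0.1118, 0.0775, 0.0775, 0.0775, 0.0076, 0.0076]  mean=0.1730  Neff=7.3311  idx=[0, 1, 1, 2, 2, 3, 4, 5, 6, 8]
step 3: w=[0.3580, 0.2135, 0.2135, 0.0968, 0.0968, 0.0087, 0.0087, 0.0020, 0.0020, 0.0000]  mean=-0.1846  Neff=4.1978  idx=[0, 0, 0, 0, 1, 1, 2, 2, 3, 4]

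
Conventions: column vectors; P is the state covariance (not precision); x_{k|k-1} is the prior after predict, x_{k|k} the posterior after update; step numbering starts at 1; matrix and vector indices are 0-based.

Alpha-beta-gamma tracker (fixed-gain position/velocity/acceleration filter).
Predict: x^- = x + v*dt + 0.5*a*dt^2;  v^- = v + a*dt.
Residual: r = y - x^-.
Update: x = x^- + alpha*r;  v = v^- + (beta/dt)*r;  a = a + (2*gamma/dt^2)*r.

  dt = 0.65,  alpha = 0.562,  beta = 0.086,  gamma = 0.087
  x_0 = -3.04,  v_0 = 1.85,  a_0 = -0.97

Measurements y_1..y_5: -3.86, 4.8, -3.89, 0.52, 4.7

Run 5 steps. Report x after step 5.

step 1: x_pred=-2.0424  r=-1.8176  x^+=-3.0639  v^+=0.9790  a^+=-1.7185
step 2: x_pred=-2.7906  r=7.5906  x^+=1.4753  v^+=0.8663  a^+=1.4075
step 3: x_pred=2.3357  r=-6.2257  x^+=-1.1631  v^+=0.9574  a^+=-1.1565
step 4: x_pred=-0.7851  r=1.3051  x^+=-0.0516  v^+=0.3784  a^+=-0.6190
step 5: x_pred=0.0636  r=4.6364  x^+=2.6692  v^+=0.5895  a^+=1.2905

x_post = 2.6692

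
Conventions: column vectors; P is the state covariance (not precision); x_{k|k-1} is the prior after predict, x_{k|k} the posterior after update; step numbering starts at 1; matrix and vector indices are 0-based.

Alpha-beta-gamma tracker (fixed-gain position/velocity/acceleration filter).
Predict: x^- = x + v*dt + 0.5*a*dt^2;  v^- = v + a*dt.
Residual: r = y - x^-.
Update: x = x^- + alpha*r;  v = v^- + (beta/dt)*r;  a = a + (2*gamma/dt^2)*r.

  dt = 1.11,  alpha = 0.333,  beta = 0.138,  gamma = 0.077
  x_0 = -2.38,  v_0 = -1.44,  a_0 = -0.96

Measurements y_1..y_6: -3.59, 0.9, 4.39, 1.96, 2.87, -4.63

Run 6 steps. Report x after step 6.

step 1: x_pred=-4.5698  r=0.9798  x^+=-4.2435  v^+=-2.3838  a^+=-0.8375
step 2: x_pred=-7.4055  r=8.3055  x^+=-4.6398  v^+=-2.2809  a^+=0.2006
step 3: x_pred=-7.0480  r=11.4380  x^+=-3.2391  v^+=-0.6362  a^+=1.6302
step 4: x_pred=-2.9411  r=4.9011  x^+=-1.3090  v^+=1.7826  a^+=2.2428
step 5: x_pred=2.0514  r=0.8186  x^+=2.3240  v^+=4.3739  a^+=2.3451
step 6: x_pred=8.6237  r=-13.2537  x^+=4.2102  v^+=5.3292  a^+=0.6885

x_post = 4.2102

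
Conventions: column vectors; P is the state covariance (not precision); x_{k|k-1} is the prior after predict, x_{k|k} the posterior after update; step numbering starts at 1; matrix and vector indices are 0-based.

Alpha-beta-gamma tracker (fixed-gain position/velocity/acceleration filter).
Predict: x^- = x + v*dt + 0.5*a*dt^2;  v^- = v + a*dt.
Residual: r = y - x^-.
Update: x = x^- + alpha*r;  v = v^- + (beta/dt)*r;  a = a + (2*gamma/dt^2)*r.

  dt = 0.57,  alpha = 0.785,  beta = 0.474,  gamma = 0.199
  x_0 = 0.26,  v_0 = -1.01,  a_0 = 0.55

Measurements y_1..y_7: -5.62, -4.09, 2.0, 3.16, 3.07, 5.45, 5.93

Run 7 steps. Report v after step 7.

step 1: x_pred=-0.2264  r=-5.3936  x^+=-4.4604  v^+=-5.1817  a^+=-6.0572
step 2: x_pred=-8.3979  r=4.3079  x^+=-5.0162  v^+=-5.0519  a^+=-0.7800
step 3: x_pred=-8.0225  r=10.0225  x^+=-0.1548  v^+=2.8380  a^+=11.4975
step 4: x_pred=3.3306  r=-0.1706  x^+=3.1967  v^+=9.2497  a^+=11.2886
step 5: x_pred=10.3029  r=-7.2329  x^+=4.6251  v^+=9.6695  a^+=2.4284
step 6: x_pred=10.5312  r=-5.0812  x^+=6.5425  v^+=6.8283  a^+=-3.7960
step 7: x_pred=9.8179  r=-3.8879  x^+=6.7659  v^+=1.4314  a^+=-8.5587

v_post = 1.4314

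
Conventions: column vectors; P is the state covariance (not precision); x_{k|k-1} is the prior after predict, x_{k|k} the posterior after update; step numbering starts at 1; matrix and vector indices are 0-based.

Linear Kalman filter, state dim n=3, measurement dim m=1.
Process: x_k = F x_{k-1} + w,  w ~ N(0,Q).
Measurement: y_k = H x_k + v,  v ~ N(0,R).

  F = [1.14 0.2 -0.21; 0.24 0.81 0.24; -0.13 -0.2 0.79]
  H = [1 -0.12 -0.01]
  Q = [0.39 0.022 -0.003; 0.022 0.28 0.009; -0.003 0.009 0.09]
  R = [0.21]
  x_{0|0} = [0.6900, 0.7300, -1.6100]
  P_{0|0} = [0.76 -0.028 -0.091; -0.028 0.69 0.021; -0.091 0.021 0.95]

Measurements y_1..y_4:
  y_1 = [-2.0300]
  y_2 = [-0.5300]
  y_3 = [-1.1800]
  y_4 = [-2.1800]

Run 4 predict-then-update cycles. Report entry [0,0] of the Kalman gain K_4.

K[0,0] = 0.8008

step 1: x^-=[1.2707, 0.3705, -1.5076]  P^-=[1.4762 0.2438 -0.3740; 0.2438 0.8180 0.0559; -0.3740 0.0559 0.7339]  S=[1.6472]  K=[0.8807; 0.0881; -0.2356]  nu=[-3.2713]  x^+=[-1.6104, 0.0824, -0.7370]  P^+=[0.1986 0.1160 -0.0322; 0.1160 0.8052 0.0901; -0.0322 0.0901 0.6425]
step 2: x^-=[-1.6646, -0.4966, -0.3894]  P^-=[0.7694 0.2689 -0.2126; 0.2689 0.9332 0.0246; -0.2126 0.0246 0.5108]  S=[0.9326]  K=[0.7926; 0.1680; -0.2366]  nu=[1.0711]  x^+=[-0.8156, -0.3167, -0.6428]  P^+=[0.1834 0.1447 -0.0377; 0.1447 0.9069 0.0617; -0.0377 0.0617 0.4585]
step 3: x^-=[-0.8582, -0.6065, -0.3384]  P^-=[0.7638 0.3206 -0.2019; 0.3206 0.9879 -0.0483; -0.2019 -0.0483 0.4113]  S=[0.9150]  K=[0.7949; 0.2214; -0.2188]  nu=[-0.3980]  x^+=[-1.1745, -0.6946, -0.2513]  P^+=[0.1856 0.1596 -0.0428; 0.1596 0.9430 -0.0040; -0.0428 -0.0040 0.3675]
step 4: x^-=[-1.4251, -0.9049, 0.0931]  P^-=[0.7788 0.3530 -0.2102; 0.3530 0.9862 -0.1135; -0.2102 -0.1135 0.3786]  S=[0.9222]  K=[0.8008; 0.2557; -0.2173]  nu=[-0.8626]  x^+=[-2.1158, -1.1254, 0.2805]  P^+=[0.1874 0.1642 -0.0498; 0.1642 0.9259 -0.0623; -0.0498 -0.0623 0.3350]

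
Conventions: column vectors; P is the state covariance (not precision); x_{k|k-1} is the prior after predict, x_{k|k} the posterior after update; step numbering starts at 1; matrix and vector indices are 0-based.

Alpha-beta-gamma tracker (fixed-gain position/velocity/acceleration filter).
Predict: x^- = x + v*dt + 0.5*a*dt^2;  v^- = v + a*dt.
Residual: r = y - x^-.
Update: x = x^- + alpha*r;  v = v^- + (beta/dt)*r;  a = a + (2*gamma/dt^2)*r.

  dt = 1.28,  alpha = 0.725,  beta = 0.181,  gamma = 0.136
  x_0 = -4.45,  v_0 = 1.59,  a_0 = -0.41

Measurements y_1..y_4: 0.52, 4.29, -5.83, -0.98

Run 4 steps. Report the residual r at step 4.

step 1: x_pred=-2.7507  r=3.2707  x^+=-0.3794  v^+=1.5277  a^+=0.1330
step 2: x_pred=1.6850  r=2.6050  x^+=3.5736  v^+=2.0663  a^+=0.5655
step 3: x_pred=6.6817  r=-12.5117  x^+=-2.3893  v^+=1.0208  a^+=-1.5117
step 4: x_pred=-2.3210  r=1.3410  x^+=-1.3488  v^+=-0.7245  a^+=-1.2891

resid = 1.3410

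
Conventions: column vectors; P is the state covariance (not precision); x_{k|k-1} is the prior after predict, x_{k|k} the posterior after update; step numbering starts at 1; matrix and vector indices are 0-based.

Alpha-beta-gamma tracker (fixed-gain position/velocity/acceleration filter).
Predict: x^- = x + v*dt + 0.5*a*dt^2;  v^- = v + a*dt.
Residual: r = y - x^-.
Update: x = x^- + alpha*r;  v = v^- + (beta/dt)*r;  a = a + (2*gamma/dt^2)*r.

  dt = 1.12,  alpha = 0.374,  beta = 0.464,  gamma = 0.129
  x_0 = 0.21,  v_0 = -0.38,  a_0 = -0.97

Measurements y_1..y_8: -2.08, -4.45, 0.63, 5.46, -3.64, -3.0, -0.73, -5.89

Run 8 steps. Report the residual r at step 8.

resid = -4.8052

step 1: x_pred=-0.8240  r=-1.2560  x^+=-1.2937  v^+=-1.9867  a^+=-1.2283
step 2: x_pred=-4.2893  r=-0.1607  x^+=-4.3494  v^+=-3.4291  a^+=-1.2614
step 3: x_pred=-8.9811  r=9.6111  x^+=-5.3865  v^+=-0.8601  a^+=0.7154
step 4: x_pred=-5.9011  r=11.3611  x^+=-1.6521  v^+=4.6479  a^+=3.0521
step 5: x_pred=5.4679  r=-9.1079  x^+=2.0615  v^+=4.2930  a^+=1.1788
step 6: x_pred=7.6091  r=-10.6091  x^+=3.6413  v^+=1.2181  a^+=-1.0032
step 7: x_pred=4.3763  r=-5.1063  x^+=2.4666  v^+=-2.0210  a^+=-2.0535
step 8: x_pred=-1.0848  r=-4.8052  x^+=-2.8820  v^+=-6.3115  a^+=-3.0418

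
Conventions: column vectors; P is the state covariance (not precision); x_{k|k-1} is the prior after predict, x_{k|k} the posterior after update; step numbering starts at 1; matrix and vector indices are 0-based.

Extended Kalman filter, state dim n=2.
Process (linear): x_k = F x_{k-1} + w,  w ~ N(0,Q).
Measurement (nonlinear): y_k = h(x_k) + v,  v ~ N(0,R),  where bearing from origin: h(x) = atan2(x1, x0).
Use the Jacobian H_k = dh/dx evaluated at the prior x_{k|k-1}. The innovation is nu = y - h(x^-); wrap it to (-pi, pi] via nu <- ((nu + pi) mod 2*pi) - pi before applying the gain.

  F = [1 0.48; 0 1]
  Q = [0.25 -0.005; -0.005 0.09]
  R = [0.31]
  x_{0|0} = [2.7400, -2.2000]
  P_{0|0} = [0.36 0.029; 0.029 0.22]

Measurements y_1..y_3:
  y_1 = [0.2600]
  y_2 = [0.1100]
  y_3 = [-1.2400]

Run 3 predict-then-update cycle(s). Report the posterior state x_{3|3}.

x_post = [1.1396, -1.7136]

step 1: x^-=[1.6840, -2.2000]  P^-=[0.6885 0.1296; 0.1296 0.3100]  H_jac=[0.2866 0.2194]  S=[0.3978]  K=[0.5676; 0.2644]  nu=[1.1775]  x^+=[2.3523, -1.8887]  P^+=[0.5604 0.0699; 0.0699 0.2822]
step 2: x^-=[1.4457, -1.8887]  P^-=[0.9425 0.2004; 0.2004 0.3722]  H_jac=[0.3338 0.2555]  S=[0.4735]  K=[0.7726; 0.3421]  nu=[1.0275]  x^+=[2.2396, -1.5372]  P^+=[0.6599 0.0752; 0.0752 0.3168]
step 3: x^-=[1.5017, -1.5372]  P^-=[1.0550 0.2223; 0.2223 0.4068]  H_jac=[0.3329 0.3252]  S=[0.5180]  K=[0.8174; 0.3982]  nu=[-0.4429]  x^+=[1.1396, -1.7136]  P^+=[0.7089 0.0537; 0.0537 0.3247]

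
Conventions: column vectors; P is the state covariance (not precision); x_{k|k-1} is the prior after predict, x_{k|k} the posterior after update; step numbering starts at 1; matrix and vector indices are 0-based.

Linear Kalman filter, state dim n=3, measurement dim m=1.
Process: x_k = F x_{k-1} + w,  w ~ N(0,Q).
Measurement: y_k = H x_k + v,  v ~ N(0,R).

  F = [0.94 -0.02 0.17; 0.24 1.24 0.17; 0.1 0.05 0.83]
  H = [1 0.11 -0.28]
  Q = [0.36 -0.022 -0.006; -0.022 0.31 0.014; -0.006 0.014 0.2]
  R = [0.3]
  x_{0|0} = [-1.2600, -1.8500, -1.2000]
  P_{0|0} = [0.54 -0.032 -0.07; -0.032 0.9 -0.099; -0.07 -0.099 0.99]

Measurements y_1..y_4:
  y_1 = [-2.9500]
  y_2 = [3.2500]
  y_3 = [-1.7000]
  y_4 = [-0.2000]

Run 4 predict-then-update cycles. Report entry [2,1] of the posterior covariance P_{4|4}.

P_post[2,1] = 1.0904

step 1: x^-=[-1.3514, -2.8004, -1.2145]  P^-=[0.8456 0.0344 0.1271; 0.0344 1.6871 0.1002; 0.1271 0.1002 0.8695]  S=[1.1644]  K=[0.6989; 0.1648; -0.0905]  nu=[-1.6306]  x^+=[-2.4910, -3.0691, -1.0670]  P^+=[0.2768 -0.0997 0.2007; -0.0997 1.6554 0.1176; 0.2007 0.1176 0.8600]
step 2: x^-=[-2.4616, -4.5850, -1.2882]  P^-=[0.6972 -0.0269 0.2943; -0.0269 2.9028 0.3965; 0.2943 0.3965 0.8414]  S=[0.9032]  K=[0.6775; 0.2009; 0.1133]  nu=[5.8552]  x^+=[1.5051, -3.4088, -0.6250]  P^+=[0.2827 -0.1498 0.2250; -0.1498 2.8663 0.3759; 0.2250 0.3759 0.8298]
step 3: x^-=[1.3767, -3.9719, -0.5387]  P^-=[0.7099 -0.0561 0.3044; -0.0561 4.8453 0.7340; 0.3044 0.7340 0.8487]  S=[0.9071]  K=[0.6819; 0.2992; 0.1626]  nu=[-2.7907]  x^+=[-0.5261, -4.8068, -0.9923]  P^+=[0.2882 -0.2411 0.2038; -0.2411 4.7641 0.6898; 0.2038 0.6898 0.8247]
step 4: x^-=[-0.5671, -6.2554, -1.1166]  P^-=[0.7099 -0.1473 0.2787; -0.1473 7.8396 1.1598; 0.2787 1.1598 0.8716]  S=[0.9131]  K=[0.6742; 0.4275; 0.1777]  nu=[0.7426]  x^+=[-0.0665, -5.9380, -0.9846]  P^+=[0.2948 -0.4104 0.1693; -0.4104 7.6727 1.0904; 0.1693 1.0904 0.8428]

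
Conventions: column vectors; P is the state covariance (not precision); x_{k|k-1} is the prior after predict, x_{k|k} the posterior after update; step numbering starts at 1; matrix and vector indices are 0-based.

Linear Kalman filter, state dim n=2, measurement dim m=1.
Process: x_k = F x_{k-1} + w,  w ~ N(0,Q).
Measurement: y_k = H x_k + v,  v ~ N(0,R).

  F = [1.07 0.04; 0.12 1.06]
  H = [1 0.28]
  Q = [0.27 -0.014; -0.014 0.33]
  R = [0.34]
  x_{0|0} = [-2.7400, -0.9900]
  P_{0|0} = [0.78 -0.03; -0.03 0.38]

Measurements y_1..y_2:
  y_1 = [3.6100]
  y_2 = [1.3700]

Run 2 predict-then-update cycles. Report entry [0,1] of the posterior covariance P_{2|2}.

P_post[0,1] = -0.2238

step 1: x^-=[-2.9714, -1.3782]  P^-=[1.1611 0.0681; 0.0681 0.7606]  S=[1.5988]  K=[0.7381; 0.1758]  nu=[6.9673]  x^+=[2.1713, -0.1534]  P^+=[0.2900 -0.1394; -0.1394 0.7112]
step 2: x^-=[2.3172, 0.0979]  P^-=[0.5912 -0.1053; -0.1053 1.0978]  S=[0.9583]  K=[0.5862; 0.2108]  nu=[-0.9746]  x^+=[1.7459, -0.1076]  P^+=[0.2620 -0.2238; -0.2238 1.0552]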